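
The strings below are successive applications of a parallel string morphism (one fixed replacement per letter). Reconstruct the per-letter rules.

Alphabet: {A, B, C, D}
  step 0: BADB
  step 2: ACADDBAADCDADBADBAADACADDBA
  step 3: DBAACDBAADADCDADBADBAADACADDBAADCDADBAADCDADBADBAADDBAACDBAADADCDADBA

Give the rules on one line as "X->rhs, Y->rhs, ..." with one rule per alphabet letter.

  step 2 ⇒ step 3: ACADDBAADCDADBADBAADACADDBA ⇒ DBA·AC·DBA·AD·AD·CDA·DBA·DBA·AD·AC·AD·DBA·AD·CDA·DBA·AD·CDA·DBA·DBA·AD·DBA·AC·DBA·AD·AD·CDA·DBA
    A ↦ DBA
    B ↦ CDA
    C ↦ AC
    D ↦ AD

A->DBA, B->CDA, C->AC, D->AD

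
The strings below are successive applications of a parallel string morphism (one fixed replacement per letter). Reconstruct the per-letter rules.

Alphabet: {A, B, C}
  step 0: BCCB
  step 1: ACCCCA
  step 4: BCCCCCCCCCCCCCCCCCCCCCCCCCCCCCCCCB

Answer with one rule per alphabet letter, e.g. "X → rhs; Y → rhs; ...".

A->B, B->A, C->CC

  step 0 ⇒ step 1: BCCB ⇒ A·CC·CC·A
    B ↦ A
    C ↦ CC
    A ↦ B  (constrained at step 1)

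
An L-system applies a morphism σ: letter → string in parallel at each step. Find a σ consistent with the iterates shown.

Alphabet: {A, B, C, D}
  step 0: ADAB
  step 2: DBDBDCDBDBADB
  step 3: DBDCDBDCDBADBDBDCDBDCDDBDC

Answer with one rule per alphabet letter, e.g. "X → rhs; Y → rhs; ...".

A->D, B->DC, C->ADB, D->DB

  step 2 ⇒ step 3: DBDBDCDBDBADB ⇒ DB·DC·DB·DC·DB·ADB·DB·DC·DB·DC·D·DB·DC
    A ↦ D
    B ↦ DC
    C ↦ ADB
    D ↦ DB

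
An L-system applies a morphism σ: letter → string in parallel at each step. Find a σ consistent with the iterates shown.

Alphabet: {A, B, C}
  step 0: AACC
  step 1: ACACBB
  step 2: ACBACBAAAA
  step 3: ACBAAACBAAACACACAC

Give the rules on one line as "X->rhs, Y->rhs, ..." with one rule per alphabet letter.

  step 2 ⇒ step 3: ACBACBAAAA ⇒ AC·B·AA·AC·B·AA·AC·AC·AC·AC
    A ↦ AC
    B ↦ AA
    C ↦ B

A->AC, B->AA, C->B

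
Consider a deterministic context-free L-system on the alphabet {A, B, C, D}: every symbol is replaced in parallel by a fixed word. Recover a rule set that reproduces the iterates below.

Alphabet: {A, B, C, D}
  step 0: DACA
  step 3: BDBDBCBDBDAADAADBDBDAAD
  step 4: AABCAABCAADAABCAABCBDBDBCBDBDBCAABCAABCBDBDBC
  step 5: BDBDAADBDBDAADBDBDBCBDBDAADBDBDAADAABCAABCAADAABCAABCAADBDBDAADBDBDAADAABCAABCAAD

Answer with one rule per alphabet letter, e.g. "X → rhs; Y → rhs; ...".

  step 4 ⇒ step 5: AABCAABCAADAABCAABCBDBDBCBDBDBCAABCAABCBDBDBC ⇒ BD·BD·AA·D·BD·BD·AA·D·BD·BD·BC·BD·BD·AA·D·BD·BD·AA·D·AA·BC·AA·BC·AA·D·AA·BC·AA·BC·AA·D·BD·BD·AA·D·BD·BD·AA·D·AA·BC·AA·BC·AA·D
    A ↦ BD
    B ↦ AA
    C ↦ D
    D ↦ BC

A->BD, B->AA, C->D, D->BC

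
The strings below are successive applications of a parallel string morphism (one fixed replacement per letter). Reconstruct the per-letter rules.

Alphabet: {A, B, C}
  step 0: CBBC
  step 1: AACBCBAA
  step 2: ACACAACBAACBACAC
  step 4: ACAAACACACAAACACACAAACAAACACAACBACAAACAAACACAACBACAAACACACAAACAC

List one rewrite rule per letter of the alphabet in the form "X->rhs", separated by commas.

  step 1 ⇒ step 2: AACBCBAA ⇒ AC·AC·AA·CB·AA·CB·AC·AC
    A ↦ AC
    B ↦ CB
    C ↦ AA

A->AC, B->CB, C->AA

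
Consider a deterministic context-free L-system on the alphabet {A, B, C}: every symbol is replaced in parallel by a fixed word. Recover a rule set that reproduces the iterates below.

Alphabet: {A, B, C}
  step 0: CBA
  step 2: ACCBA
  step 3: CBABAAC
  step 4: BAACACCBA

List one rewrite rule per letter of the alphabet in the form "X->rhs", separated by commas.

A->C, B->A, C->BA

  step 3 ⇒ step 4: CBABAAC ⇒ BA·A·C·A·C·C·BA
    A ↦ C
    B ↦ A
    C ↦ BA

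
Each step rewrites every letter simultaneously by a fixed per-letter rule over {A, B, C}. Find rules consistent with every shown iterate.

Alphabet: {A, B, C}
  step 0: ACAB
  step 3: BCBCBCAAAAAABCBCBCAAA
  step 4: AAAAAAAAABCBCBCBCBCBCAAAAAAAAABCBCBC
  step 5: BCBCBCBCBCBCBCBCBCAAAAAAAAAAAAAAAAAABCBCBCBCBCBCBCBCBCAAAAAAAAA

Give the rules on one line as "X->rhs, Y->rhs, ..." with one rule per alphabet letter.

A->BC, B->A, C->AA

  step 4 ⇒ step 5: AAAAAAAAABCBCBCBCBCBCAAAAAAAAABCBCBC ⇒ BC·BC·BC·BC·BC·BC·BC·BC·BC·A·AA·A·AA·A·AA·A·AA·A·AA·A·AA·BC·BC·BC·BC·BC·BC·BC·BC·BC·A·AA·A·AA·A·AA
    A ↦ BC
    B ↦ A
    C ↦ AA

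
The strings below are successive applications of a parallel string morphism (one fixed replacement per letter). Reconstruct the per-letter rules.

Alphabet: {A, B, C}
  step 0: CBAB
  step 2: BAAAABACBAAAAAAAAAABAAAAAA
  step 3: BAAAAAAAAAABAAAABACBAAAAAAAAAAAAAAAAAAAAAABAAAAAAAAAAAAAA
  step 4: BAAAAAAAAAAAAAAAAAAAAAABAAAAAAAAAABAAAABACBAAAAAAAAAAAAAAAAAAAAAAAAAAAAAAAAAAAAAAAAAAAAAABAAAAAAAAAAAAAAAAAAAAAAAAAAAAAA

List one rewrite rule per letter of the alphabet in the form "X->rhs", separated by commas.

  step 3 ⇒ step 4: BAAAAAAAAAABAAAABACBAAAAAAAAAAAAAAAAAAAAAABAAAAAAAAAAAAAA ⇒ BAA·AA·AA·AA·AA·AA·AA·AA·AA·AA·AA·BAA·AA·AA·AA·AA·BAA·AA·BAC·BAA·AA·AA·AA·AA·AA·AA·AA·AA·AA·AA·AA·AA·AA·AA·AA·AA·AA·AA·AA·AA·AA·AA·BAA·AA·AA·AA·AA·AA·AA·AA·AA·AA·AA·AA·AA·AA·AA
    A ↦ AA
    B ↦ BAA
    C ↦ BAC

A->AA, B->BAA, C->BAC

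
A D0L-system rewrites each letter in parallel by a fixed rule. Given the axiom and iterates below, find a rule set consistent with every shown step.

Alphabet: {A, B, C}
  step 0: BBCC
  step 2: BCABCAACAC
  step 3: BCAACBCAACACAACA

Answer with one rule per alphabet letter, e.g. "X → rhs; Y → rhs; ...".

A->AC, B->BC, C->A

  step 2 ⇒ step 3: BCABCAACAC ⇒ BC·A·AC·BC·A·AC·AC·A·AC·A
    A ↦ AC
    B ↦ BC
    C ↦ A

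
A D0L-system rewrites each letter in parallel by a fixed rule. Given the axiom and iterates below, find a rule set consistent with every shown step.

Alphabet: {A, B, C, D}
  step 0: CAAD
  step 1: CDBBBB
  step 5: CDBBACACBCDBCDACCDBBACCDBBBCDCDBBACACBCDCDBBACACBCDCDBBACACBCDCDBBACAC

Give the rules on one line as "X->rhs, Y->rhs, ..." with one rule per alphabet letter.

A->B, B->AC, C->CD, D->BB

  step 0 ⇒ step 1: CAAD ⇒ CD·B·B·BB
    A ↦ B
    C ↦ CD
    D ↦ BB
    B ↦ AC  (constrained at step 1)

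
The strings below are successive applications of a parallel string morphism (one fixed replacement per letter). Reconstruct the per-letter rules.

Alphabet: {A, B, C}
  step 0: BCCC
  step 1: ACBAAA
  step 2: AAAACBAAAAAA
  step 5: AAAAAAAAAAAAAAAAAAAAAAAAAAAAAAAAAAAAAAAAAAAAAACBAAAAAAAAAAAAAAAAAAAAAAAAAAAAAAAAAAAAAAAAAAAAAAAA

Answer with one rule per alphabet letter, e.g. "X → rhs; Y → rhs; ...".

A->AA, B->ACB, C->A

  step 1 ⇒ step 2: ACBAAA ⇒ AA·A·ACB·AA·AA·AA
    A ↦ AA
    B ↦ ACB
    C ↦ A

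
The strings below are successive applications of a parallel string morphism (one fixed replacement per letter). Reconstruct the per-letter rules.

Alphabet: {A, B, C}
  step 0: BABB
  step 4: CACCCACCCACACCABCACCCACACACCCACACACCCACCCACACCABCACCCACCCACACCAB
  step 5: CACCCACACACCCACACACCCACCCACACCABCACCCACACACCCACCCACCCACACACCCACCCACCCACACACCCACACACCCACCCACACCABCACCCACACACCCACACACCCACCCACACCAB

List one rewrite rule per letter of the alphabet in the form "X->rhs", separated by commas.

  step 4 ⇒ step 5: CACCCACCCACACCABCACCCACACACCCACACACCCACCCACACCABCACCCACCCACACCAB ⇒ CA·CC·CA·CA·CA·CC·CA·CA·CA·CC·CA·CC·CA·CA·CC·AB·CA·CC·CA·CA·CA·CC·CA·CC·CA·CC·CA·CA·CA·CC·CA·CC·CA·CC·CA·CA·CA·CC·CA·CA·CA·CC·CA·CC·CA·CA·CC·AB·CA·CC·CA·CA·CA·CC·CA·CA·CA·CC·CA·CC·CA·CA·CC·AB
    A ↦ CC
    B ↦ AB
    C ↦ CA

A->CC, B->AB, C->CA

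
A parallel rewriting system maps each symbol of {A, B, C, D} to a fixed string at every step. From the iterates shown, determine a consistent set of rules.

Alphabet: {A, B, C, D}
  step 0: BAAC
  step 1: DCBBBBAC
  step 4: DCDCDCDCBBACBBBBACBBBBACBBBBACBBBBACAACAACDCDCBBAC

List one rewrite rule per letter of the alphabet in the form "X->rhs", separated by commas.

  step 0 ⇒ step 1: BAAC ⇒ DC·BB·BB·AC
    A ↦ BB
    B ↦ DC
    C ↦ AC
    D ↦ A  (constrained at step 1)

A->BB, B->DC, C->AC, D->A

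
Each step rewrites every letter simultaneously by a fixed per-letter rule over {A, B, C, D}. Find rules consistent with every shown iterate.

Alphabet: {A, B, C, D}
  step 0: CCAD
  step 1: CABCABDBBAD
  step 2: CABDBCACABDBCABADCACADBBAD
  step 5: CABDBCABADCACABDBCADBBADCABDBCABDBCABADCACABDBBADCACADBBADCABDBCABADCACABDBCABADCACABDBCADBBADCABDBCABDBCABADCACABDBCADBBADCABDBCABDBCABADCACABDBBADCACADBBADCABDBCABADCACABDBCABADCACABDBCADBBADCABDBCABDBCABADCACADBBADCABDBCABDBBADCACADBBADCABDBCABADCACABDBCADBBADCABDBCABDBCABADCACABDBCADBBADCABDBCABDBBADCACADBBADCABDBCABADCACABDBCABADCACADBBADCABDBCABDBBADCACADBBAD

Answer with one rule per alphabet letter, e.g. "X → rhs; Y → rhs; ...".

A->DB, B->CA, C->CAB, D->BAD

  step 1 ⇒ step 2: CABCABDBBAD ⇒ CAB·DB·CA·CAB·DB·CA·BAD·CA·CA·DB·BAD
    A ↦ DB
    B ↦ CA
    C ↦ CAB
    D ↦ BAD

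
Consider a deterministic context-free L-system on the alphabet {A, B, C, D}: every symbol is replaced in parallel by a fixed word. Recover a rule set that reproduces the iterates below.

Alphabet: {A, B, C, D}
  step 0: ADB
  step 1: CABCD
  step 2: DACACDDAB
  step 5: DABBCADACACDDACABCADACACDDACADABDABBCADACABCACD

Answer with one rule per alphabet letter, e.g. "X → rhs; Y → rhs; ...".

  step 1 ⇒ step 2: CABCD ⇒ DA·CA·CD·DA·B
    A ↦ CA
    B ↦ CD
    C ↦ DA
    D ↦ B

A->CA, B->CD, C->DA, D->B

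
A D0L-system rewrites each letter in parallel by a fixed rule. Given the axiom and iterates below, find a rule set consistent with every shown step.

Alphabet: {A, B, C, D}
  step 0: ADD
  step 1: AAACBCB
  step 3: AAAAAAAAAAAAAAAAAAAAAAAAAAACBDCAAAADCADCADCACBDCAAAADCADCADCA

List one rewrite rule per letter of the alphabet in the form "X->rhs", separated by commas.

A->AAA, B->CCC, C->DCA, D->CB

  step 0 ⇒ step 1: ADD ⇒ AAA·CB·CB
    A ↦ AAA
    D ↦ CB
    B ↦ CCC  (constrained at step 1)
    C ↦ DCA  (constrained at step 1)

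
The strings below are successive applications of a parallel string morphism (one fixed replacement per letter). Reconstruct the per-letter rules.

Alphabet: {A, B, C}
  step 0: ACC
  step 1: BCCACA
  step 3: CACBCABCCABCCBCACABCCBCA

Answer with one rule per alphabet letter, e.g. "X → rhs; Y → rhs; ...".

A->BC, B->CB, C->CA

  step 0 ⇒ step 1: ACC ⇒ BC·CA·CA
    A ↦ BC
    C ↦ CA
    B ↦ CB  (constrained at step 1)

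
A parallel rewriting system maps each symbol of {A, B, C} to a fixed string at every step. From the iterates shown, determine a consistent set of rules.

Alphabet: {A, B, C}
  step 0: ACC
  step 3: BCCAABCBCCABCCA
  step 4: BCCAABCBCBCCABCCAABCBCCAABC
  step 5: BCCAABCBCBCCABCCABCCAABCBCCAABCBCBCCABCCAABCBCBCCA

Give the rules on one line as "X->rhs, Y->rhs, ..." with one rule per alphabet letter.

  step 4 ⇒ step 5: BCCAABCBCBCCABCCAABCBCCAABC ⇒ BCC·A·A·BC·BC·BCC·A·BCC·A·BCC·A·A·BC·BCC·A·A·BC·BC·BCC·A·BCC·A·A·BC·BC·BCC·A
    A ↦ BC
    B ↦ BCC
    C ↦ A

A->BC, B->BCC, C->A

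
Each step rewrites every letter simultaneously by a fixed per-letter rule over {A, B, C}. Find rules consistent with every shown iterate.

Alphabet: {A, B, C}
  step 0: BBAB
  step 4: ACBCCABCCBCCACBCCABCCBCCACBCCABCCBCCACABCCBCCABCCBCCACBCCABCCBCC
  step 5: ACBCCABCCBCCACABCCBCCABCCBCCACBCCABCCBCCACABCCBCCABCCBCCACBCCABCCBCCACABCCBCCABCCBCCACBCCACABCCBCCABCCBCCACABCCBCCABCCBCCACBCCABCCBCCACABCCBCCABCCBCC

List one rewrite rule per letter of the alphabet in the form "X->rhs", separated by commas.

  step 4 ⇒ step 5: ACBCCABCCBCCACBCCABCCBCCACBCCABCCBCCACABCCBCCABCCBCCACBCCABCCBCC ⇒ AC·BCC·A·BCC·BCC·AC·A·BCC·BCC·A·BCC·BCC·AC·BCC·A·BCC·BCC·AC·A·BCC·BCC·A·BCC·BCC·AC·BCC·A·BCC·BCC·AC·A·BCC·BCC·A·BCC·BCC·AC·BCC·AC·A·BCC·BCC·A·BCC·BCC·AC·A·BCC·BCC·A·BCC·BCC·AC·BCC·A·BCC·BCC·AC·A·BCC·BCC·A·BCC·BCC
    A ↦ AC
    B ↦ A
    C ↦ BCC

A->AC, B->A, C->BCC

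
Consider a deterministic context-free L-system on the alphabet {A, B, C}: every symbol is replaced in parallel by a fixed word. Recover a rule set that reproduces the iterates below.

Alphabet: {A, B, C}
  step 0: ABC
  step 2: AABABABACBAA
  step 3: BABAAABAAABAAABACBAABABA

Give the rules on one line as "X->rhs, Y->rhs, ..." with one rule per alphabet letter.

  step 2 ⇒ step 3: AABABABACBAA ⇒ BA·BA·AA·BA·AA·BA·AA·BA·CB·AA·BA·BA
    A ↦ BA
    B ↦ AA
    C ↦ CB

A->BA, B->AA, C->CB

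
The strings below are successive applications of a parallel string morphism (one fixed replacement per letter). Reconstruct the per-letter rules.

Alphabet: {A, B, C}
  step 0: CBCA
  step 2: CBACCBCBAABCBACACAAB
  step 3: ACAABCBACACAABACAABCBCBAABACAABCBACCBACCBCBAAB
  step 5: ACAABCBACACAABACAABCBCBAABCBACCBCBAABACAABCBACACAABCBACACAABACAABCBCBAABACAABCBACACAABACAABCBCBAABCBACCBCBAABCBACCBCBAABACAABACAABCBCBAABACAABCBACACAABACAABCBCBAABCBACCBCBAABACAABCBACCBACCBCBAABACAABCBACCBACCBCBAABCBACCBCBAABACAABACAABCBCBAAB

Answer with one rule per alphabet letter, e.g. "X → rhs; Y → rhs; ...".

  step 2 ⇒ step 3: CBACCBCBAABCBACACAAB ⇒ AC·AAB·CB·AC·AC·AAB·AC·AAB·CB·CB·AAB·AC·AAB·CB·AC·CB·AC·CB·CB·AAB
    A ↦ CB
    B ↦ AAB
    C ↦ AC

A->CB, B->AAB, C->AC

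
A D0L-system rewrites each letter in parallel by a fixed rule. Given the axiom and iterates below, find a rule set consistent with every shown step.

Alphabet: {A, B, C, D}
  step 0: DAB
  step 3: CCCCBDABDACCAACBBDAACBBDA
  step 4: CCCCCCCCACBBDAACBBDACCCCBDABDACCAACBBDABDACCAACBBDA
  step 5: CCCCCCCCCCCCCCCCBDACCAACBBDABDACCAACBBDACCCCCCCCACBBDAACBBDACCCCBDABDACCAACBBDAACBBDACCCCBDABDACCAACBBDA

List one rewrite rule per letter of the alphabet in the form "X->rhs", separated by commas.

A->BDA, B->A, C->CC, D->CB

  step 4 ⇒ step 5: CCCCCCCCACBBDAACBBDACCCCBDABDACCAACBBDABDACCAACBBDA ⇒ CC·CC·CC·CC·CC·CC·CC·CC·BDA·CC·A·A·CB·BDA·BDA·CC·A·A·CB·BDA·CC·CC·CC·CC·A·CB·BDA·A·CB·BDA·CC·CC·BDA·BDA·CC·A·A·CB·BDA·A·CB·BDA·CC·CC·BDA·BDA·CC·A·A·CB·BDA
    A ↦ BDA
    B ↦ A
    C ↦ CC
    D ↦ CB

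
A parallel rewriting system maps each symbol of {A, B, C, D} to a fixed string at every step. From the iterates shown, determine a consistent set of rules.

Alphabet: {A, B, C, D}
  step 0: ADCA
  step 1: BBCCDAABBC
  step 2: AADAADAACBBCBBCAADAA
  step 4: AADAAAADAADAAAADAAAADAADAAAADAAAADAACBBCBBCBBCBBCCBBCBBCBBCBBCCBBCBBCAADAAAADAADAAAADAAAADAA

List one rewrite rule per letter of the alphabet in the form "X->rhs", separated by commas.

A->BBC, B->A, C->DAA, D->C

  step 1 ⇒ step 2: BBCCDAABBC ⇒ A·A·DAA·DAA·C·BBC·BBC·A·A·DAA
    A ↦ BBC
    B ↦ A
    C ↦ DAA
    D ↦ C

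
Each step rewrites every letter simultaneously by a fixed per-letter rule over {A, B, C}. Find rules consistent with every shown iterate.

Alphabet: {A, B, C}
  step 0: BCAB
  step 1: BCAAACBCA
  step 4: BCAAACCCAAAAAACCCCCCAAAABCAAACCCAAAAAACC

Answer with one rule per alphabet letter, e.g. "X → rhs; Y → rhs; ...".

A->C, B->BCA, C->AA

  step 0 ⇒ step 1: BCAB ⇒ BCA·AA·C·BCA
    A ↦ C
    B ↦ BCA
    C ↦ AA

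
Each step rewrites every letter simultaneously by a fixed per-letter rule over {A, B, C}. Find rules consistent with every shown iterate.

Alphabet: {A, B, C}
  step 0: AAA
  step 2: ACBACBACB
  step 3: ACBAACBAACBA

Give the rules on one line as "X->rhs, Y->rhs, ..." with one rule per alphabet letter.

A->AC, B->A, C->B

  step 2 ⇒ step 3: ACBACBACB ⇒ AC·B·A·AC·B·A·AC·B·A
    A ↦ AC
    B ↦ A
    C ↦ B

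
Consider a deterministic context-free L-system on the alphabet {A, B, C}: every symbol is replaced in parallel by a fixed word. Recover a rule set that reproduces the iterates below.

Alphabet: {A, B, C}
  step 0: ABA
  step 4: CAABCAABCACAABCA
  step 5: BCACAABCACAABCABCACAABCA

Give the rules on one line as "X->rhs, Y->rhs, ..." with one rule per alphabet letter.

A->CA, B->A, C->B

  step 4 ⇒ step 5: CAABCAABCACAABCA ⇒ B·CA·CA·A·B·CA·CA·A·B·CA·B·CA·CA·A·B·CA
    A ↦ CA
    B ↦ A
    C ↦ B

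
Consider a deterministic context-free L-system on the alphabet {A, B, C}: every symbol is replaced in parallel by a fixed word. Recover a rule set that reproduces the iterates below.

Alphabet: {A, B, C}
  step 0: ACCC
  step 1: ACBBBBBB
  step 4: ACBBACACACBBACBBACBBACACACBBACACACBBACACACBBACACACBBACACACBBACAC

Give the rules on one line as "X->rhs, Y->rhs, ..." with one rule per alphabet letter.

A->AC, B->AC, C->BB

  step 0 ⇒ step 1: ACCC ⇒ AC·BB·BB·BB
    A ↦ AC
    C ↦ BB
    B ↦ AC  (constrained at step 1)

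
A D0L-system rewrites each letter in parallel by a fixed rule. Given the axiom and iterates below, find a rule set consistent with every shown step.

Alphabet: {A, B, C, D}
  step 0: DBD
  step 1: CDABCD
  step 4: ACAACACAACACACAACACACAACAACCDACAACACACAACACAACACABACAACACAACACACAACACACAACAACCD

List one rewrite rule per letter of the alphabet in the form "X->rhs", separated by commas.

  step 0 ⇒ step 1: DBD ⇒ CD·AB·CD
    B ↦ AB
    D ↦ CD
    A ↦ AC  (constrained at step 1)
    C ↦ AAC  (constrained at step 1)

A->AC, B->AB, C->AAC, D->CD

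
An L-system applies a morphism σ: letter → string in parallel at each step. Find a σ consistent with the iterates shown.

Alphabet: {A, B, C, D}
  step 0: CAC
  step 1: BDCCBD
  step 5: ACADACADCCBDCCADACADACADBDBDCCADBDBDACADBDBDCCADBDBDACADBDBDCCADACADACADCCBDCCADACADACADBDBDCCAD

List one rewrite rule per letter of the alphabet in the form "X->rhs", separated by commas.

  step 0 ⇒ step 1: CAC ⇒ BD·CC·BD
    A ↦ CC
    C ↦ BD
    B ↦ AC  (constrained at step 1)
    D ↦ AD  (constrained at step 1)

A->CC, B->AC, C->BD, D->AD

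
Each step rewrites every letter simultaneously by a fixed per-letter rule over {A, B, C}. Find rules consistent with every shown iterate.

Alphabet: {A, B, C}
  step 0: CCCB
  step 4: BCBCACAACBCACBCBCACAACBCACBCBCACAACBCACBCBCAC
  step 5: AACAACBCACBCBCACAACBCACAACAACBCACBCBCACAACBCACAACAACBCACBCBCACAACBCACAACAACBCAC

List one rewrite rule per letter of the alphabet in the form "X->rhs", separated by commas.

A->BC, B->A, C->AC

  step 4 ⇒ step 5: BCBCACAACBCACBCBCACAACBCACBCBCACAACBCACBCBCAC ⇒ A·AC·A·AC·BC·AC·BC·BC·AC·A·AC·BC·AC·A·AC·A·AC·BC·AC·BC·BC·AC·A·AC·BC·AC·A·AC·A·AC·BC·AC·BC·BC·AC·A·AC·BC·AC·A·AC·A·AC·BC·AC
    A ↦ BC
    B ↦ A
    C ↦ AC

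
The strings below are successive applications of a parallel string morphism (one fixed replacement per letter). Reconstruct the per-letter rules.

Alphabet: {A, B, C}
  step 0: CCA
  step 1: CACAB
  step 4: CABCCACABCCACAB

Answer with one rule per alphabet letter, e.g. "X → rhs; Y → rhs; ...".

A->B, B->C, C->CA

  step 0 ⇒ step 1: CCA ⇒ CA·CA·B
    A ↦ B
    C ↦ CA
    B ↦ C  (constrained at step 1)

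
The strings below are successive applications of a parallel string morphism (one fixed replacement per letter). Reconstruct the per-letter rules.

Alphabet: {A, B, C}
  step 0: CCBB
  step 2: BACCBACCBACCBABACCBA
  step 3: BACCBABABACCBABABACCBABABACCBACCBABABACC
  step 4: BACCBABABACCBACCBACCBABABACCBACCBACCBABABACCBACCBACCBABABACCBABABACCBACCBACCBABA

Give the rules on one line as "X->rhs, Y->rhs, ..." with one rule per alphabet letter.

A->C, B->BAC, C->BA

  step 3 ⇒ step 4: BACCBABABACCBABABACCBABABACCBACCBABABACC ⇒ BAC·C·BA·BA·BAC·C·BAC·C·BAC·C·BA·BA·BAC·C·BAC·C·BAC·C·BA·BA·BAC·C·BAC·C·BAC·C·BA·BA·BAC·C·BA·BA·BAC·C·BAC·C·BAC·C·BA·BA
    A ↦ C
    B ↦ BAC
    C ↦ BA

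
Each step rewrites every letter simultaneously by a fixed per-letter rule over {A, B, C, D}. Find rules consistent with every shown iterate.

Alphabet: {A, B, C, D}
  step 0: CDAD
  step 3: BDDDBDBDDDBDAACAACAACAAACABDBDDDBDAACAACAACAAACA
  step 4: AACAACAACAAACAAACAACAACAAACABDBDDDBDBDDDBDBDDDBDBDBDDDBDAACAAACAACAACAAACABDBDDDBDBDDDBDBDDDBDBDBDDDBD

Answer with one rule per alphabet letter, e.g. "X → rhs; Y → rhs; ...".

  step 3 ⇒ step 4: BDDDBDBDDDBDAACAACAACAAACABDBDDDBDAACAACAACAAACA ⇒ A·ACA·ACA·ACA·A·ACA·A·ACA·ACA·ACA·A·ACA·BD·BD·DD·BD·BD·DD·BD·BD·DD·BD·BD·BD·DD·BD·A·ACA·A·ACA·ACA·ACA·A·ACA·BD·BD·DD·BD·BD·DD·BD·BD·DD·BD·BD·BD·DD·BD
    A ↦ BD
    B ↦ A
    C ↦ DD
    D ↦ ACA

A->BD, B->A, C->DD, D->ACA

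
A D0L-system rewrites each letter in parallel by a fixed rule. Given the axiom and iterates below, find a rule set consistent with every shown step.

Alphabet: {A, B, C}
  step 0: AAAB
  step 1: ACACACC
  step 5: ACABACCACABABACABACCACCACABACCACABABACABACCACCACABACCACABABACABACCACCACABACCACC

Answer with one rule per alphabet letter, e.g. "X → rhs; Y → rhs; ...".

A->AC, B->C, C->AB

  step 0 ⇒ step 1: AAAB ⇒ AC·AC·AC·C
    A ↦ AC
    B ↦ C
    C ↦ AB  (constrained at step 1)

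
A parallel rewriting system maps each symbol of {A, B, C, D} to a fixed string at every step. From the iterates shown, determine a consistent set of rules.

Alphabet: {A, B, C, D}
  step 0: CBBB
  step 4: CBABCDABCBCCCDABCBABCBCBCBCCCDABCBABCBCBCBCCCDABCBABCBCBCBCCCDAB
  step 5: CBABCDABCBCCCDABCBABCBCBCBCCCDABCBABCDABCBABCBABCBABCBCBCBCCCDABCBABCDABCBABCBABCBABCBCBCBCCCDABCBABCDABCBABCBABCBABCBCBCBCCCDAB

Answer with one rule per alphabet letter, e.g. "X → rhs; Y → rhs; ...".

  step 4 ⇒ step 5: CBABCDABCBCCCDABCBABCBCBCBCCCDABCBABCBCBCBCCCDABCBABCBCBCBCCCDAB ⇒ CB·AB·CD·AB·CB·CC·CD·AB·CB·AB·CB·CB·CB·CC·CD·AB·CB·AB·CD·AB·CB·AB·CB·AB·CB·AB·CB·CB·CB·CC·CD·AB·CB·AB·CD·AB·CB·AB·CB·AB·CB·AB·CB·CB·CB·CC·CD·AB·CB·AB·CD·AB·CB·AB·CB·AB·CB·AB·CB·CB·CB·CC·CD·AB
    A ↦ CD
    B ↦ AB
    C ↦ CB
    D ↦ CC

A->CD, B->AB, C->CB, D->CC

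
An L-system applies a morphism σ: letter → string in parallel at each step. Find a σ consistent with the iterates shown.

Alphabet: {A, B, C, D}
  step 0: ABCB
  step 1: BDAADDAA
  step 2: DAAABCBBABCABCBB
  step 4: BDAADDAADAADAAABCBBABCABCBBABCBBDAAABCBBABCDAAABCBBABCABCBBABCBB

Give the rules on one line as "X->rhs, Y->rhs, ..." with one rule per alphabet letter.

  step 1 ⇒ step 2: BDAADDAA ⇒ DAA·ABC·B·B·ABC·ABC·B·B
    A ↦ B
    B ↦ DAA
    D ↦ ABC
  step 0 ⇒ step 1: ABCB ⇒ B·DAA·D·DAA
    C ↦ D

A->B, B->DAA, C->D, D->ABC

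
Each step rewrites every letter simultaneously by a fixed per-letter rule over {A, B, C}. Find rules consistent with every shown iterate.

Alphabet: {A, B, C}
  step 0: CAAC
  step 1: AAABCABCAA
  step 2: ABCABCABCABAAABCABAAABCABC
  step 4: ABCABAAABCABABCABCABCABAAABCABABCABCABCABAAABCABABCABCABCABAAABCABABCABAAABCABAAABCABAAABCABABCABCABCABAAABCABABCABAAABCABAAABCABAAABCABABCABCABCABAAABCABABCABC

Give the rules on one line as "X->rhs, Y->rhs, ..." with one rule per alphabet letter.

A->ABC, B->AB, C->AA

  step 1 ⇒ step 2: AAABCABCAA ⇒ ABC·ABC·ABC·AB·AA·ABC·AB·AA·ABC·ABC
    A ↦ ABC
    B ↦ AB
    C ↦ AA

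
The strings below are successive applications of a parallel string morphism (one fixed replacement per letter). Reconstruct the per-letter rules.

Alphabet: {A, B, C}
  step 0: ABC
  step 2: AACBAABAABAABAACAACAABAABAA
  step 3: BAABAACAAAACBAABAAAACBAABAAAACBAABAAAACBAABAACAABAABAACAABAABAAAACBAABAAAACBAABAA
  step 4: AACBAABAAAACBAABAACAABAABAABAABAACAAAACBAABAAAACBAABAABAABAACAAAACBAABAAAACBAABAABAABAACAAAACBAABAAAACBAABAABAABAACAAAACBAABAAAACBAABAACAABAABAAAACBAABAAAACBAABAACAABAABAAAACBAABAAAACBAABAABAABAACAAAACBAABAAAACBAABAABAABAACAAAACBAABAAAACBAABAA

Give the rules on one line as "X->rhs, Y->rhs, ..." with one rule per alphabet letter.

  step 3 ⇒ step 4: BAABAACAAAACBAABAAAACBAABAAAACBAABAAAACBAABAACAABAABAACAABAABAAAACBAABAAAACBAABAA ⇒ AAC·BAA·BAA·AAC·BAA·BAA·CAA·BAA·BAA·BAA·BAA·CAA·AAC·BAA·BAA·AAC·BAA·BAA·BAA·BAA·CAA·AAC·BAA·BAA·AAC·BAA·BAA·BAA·BAA·CAA·AAC·BAA·BAA·AAC·BAA·BAA·BAA·BAA·CAA·AAC·BAA·BAA·AAC·BAA·BAA·CAA·BAA·BAA·AAC·BAA·BAA·AAC·BAA·BAA·CAA·BAA·BAA·AAC·BAA·BAA·AAC·BAA·BAA·BAA·BAA·CAA·AAC·BAA·BAA·AAC·BAA·BAA·BAA·BAA·CAA·AAC·BAA·BAA·AAC·BAA·BAA
    A ↦ BAA
    B ↦ AAC
    C ↦ CAA

A->BAA, B->AAC, C->CAA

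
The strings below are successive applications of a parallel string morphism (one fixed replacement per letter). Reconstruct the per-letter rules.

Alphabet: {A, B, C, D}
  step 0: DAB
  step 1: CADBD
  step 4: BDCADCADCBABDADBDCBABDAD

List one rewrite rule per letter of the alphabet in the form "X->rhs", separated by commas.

  step 0 ⇒ step 1: DAB ⇒ C·AD·BD
    A ↦ AD
    B ↦ BD
    D ↦ C
    C ↦ BA  (constrained at step 1)

A->AD, B->BD, C->BA, D->C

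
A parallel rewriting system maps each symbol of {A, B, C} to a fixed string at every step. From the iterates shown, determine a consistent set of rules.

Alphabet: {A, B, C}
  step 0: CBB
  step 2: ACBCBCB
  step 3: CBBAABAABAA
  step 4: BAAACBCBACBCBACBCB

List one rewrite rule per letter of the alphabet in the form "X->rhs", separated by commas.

A->CB, B->A, C->BA

  step 3 ⇒ step 4: CBBAABAABAA ⇒ BA·A·A·CB·CB·A·CB·CB·A·CB·CB
    A ↦ CB
    B ↦ A
    C ↦ BA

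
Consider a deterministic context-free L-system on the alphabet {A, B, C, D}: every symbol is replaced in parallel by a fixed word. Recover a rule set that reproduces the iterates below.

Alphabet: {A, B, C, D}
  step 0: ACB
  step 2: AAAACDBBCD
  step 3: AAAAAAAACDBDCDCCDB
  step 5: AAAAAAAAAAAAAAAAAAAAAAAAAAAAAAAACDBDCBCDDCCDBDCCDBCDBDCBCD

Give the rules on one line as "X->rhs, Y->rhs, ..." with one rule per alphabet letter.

A->AA, B->DC, C->CD, D->B

  step 2 ⇒ step 3: AAAACDBBCD ⇒ AA·AA·AA·AA·CD·B·DC·DC·CD·B
    A ↦ AA
    B ↦ DC
    C ↦ CD
    D ↦ B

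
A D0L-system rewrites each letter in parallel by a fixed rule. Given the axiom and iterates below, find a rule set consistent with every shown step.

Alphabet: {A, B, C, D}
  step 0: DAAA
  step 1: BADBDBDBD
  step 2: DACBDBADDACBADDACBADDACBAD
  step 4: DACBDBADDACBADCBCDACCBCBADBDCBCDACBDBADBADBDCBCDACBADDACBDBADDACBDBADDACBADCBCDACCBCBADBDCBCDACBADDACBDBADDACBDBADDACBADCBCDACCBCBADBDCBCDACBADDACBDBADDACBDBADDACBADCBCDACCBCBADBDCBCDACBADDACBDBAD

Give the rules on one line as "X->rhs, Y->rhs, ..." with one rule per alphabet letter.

A->BD, B->DAC, C->CBC, D->BAD

  step 1 ⇒ step 2: BADBDBDBD ⇒ DAC·BD·BAD·DAC·BAD·DAC·BAD·DAC·BAD
    A ↦ BD
    B ↦ DAC
    D ↦ BAD
    C ↦ CBC  (constrained at step 2)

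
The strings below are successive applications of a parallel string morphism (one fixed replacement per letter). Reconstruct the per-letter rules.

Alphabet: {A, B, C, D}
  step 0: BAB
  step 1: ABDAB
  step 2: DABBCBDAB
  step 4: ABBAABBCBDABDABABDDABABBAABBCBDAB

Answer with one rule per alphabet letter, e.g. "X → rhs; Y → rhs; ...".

  step 1 ⇒ step 2: ABDAB ⇒ D·AB·BCB·D·AB
    A ↦ D
    B ↦ AB
    D ↦ BCB
    C ↦ BA  (constrained at step 2)

A->D, B->AB, C->BA, D->BCB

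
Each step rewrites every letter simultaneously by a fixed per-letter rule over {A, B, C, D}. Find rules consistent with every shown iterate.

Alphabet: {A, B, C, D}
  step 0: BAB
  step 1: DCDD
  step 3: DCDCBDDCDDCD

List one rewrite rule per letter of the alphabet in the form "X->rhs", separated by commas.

  step 0 ⇒ step 1: BAB ⇒ D·CD·D
    A ↦ CD
    B ↦ D
    C ↦ CB  (constrained at step 1)
    D ↦ BA  (constrained at step 1)

A->CD, B->D, C->CB, D->BA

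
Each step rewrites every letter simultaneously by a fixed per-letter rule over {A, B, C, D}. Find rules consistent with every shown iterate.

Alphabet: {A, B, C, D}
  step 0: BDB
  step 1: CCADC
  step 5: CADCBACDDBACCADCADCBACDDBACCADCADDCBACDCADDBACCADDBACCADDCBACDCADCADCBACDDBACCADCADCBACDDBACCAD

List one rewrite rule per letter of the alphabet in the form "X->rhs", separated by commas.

  step 0 ⇒ step 1: BDB ⇒ C·CAD·C
    B ↦ C
    D ↦ CAD
    A ↦ BAC  (constrained at step 1)
    C ↦ D  (constrained at step 1)

A->BAC, B->C, C->D, D->CAD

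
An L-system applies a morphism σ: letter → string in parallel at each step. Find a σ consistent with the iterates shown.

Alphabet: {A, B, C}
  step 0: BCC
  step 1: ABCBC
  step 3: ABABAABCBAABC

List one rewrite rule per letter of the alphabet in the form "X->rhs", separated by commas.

A->BA, B->A, C->BC

  step 0 ⇒ step 1: BCC ⇒ A·BC·BC
    B ↦ A
    C ↦ BC
    A ↦ BA  (constrained at step 1)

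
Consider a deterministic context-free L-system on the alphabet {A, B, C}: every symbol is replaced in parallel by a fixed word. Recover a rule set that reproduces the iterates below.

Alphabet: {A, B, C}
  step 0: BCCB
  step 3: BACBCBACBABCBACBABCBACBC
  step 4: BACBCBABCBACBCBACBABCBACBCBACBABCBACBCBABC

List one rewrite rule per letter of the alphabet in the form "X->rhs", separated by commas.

  step 3 ⇒ step 4: BACBCBACBABCBACBABCBACBC ⇒ BA·C·BC·BA·BC·BA·C·BC·BA·C·BA·BC·BA·C·BC·BA·C·BA·BC·BA·C·BC·BA·BC
    A ↦ C
    B ↦ BA
    C ↦ BC

A->C, B->BA, C->BC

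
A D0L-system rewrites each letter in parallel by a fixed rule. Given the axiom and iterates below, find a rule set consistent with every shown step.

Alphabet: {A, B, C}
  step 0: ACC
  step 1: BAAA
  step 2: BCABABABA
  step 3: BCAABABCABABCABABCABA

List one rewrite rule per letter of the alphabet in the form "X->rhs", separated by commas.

  step 2 ⇒ step 3: BCABABABA ⇒ BCA·A·BA·BCA·BA·BCA·BA·BCA·BA
    A ↦ BA
    B ↦ BCA
    C ↦ A

A->BA, B->BCA, C->A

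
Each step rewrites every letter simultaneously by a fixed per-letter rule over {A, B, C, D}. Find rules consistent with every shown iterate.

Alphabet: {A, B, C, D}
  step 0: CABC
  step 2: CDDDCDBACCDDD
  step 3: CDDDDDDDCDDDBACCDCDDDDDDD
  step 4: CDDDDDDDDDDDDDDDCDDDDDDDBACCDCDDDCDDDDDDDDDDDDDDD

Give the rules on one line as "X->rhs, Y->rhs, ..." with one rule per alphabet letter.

  step 3 ⇒ step 4: CDDDDDDDCDDDBACCDCDDDDDDD ⇒ CD·DD·DD·DD·DD·DD·DD·DD·CD·DD·DD·DD·BA·C·CD·CD·DD·CD·DD·DD·DD·DD·DD·DD·DD
    A ↦ C
    B ↦ BA
    C ↦ CD
    D ↦ DD

A->C, B->BA, C->CD, D->DD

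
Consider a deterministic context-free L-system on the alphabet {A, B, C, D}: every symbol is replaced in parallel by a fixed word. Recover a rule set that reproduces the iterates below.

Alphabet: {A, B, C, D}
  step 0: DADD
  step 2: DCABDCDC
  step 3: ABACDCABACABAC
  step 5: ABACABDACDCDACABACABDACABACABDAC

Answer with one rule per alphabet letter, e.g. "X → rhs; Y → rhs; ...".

A->D, B->C, C->AC, D->AB

  step 2 ⇒ step 3: DCABDCDC ⇒ AB·AC·D·C·AB·AC·AB·AC
    A ↦ D
    B ↦ C
    C ↦ AC
    D ↦ AB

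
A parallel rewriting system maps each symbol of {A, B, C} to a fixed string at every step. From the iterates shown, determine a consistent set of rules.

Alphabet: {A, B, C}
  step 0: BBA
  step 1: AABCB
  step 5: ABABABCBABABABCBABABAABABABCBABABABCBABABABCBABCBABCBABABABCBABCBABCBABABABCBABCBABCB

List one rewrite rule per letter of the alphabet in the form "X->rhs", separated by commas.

A->BCB, B->A, C->BAB

  step 0 ⇒ step 1: BBA ⇒ A·A·BCB
    A ↦ BCB
    B ↦ A
    C ↦ BAB  (constrained at step 1)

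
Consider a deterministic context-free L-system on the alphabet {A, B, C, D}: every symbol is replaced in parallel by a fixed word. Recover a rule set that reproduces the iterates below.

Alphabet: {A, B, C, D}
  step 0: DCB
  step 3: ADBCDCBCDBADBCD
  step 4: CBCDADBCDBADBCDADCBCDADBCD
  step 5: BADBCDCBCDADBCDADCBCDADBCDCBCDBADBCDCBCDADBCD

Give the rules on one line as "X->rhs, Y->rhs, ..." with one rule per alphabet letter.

  step 4 ⇒ step 5: CBCDADBCDBADBCDADCBCDADBCD ⇒ B·AD·B·CD·CB·CD·AD·B·CD·AD·CB·CD·AD·B·CD·CB·CD·B·AD·B·CD·CB·CD·AD·B·CD
    A ↦ CB
    B ↦ AD
    C ↦ B
    D ↦ CD

A->CB, B->AD, C->B, D->CD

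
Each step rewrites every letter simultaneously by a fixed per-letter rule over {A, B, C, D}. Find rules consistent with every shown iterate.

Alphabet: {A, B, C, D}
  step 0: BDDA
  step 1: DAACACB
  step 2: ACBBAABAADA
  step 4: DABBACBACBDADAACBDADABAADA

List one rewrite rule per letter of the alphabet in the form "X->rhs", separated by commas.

  step 1 ⇒ step 2: DAACACB ⇒ AC·B·B·AA·B·AA·DA
    A ↦ B
    B ↦ DA
    C ↦ AA
    D ↦ AC

A->B, B->DA, C->AA, D->AC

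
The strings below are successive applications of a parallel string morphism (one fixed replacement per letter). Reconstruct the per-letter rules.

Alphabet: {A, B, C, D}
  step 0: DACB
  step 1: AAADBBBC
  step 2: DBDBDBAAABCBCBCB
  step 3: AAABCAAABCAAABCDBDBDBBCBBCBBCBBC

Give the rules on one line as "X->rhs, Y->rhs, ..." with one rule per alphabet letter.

  step 2 ⇒ step 3: DBDBDBAAABCBCBCB ⇒ AAA·BC·AAA·BC·AAA·BC·DB·DB·DB·BC·B·BC·B·BC·B·BC
    A ↦ DB
    B ↦ BC
    C ↦ B
    D ↦ AAA

A->DB, B->BC, C->B, D->AAA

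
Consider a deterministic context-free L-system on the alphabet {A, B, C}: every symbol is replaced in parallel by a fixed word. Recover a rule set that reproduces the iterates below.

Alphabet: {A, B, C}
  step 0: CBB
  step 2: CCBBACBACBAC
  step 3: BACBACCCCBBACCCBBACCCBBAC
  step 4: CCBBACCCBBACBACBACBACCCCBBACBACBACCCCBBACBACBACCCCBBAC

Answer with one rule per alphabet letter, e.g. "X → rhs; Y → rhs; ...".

A->CB, B->C, C->BAC

  step 3 ⇒ step 4: BACBACCCCBBACCCBBACCCBBAC ⇒ C·CB·BAC·C·CB·BAC·BAC·BAC·BAC·C·C·CB·BAC·BAC·BAC·C·C·CB·BAC·BAC·BAC·C·C·CB·BAC
    A ↦ CB
    B ↦ C
    C ↦ BAC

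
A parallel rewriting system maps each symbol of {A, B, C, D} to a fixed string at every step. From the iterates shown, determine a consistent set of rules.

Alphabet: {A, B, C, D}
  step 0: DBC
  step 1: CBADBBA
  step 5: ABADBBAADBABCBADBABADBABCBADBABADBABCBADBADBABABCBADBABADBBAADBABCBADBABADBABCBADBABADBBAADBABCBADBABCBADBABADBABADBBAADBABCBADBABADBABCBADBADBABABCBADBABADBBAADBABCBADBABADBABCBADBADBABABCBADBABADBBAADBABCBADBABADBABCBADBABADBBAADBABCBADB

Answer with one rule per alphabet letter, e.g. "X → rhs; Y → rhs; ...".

A->AB, B->ADB, C->BA, D->CB

  step 0 ⇒ step 1: DBC ⇒ CB·ADB·BA
    B ↦ ADB
    C ↦ BA
    D ↦ CB
    A ↦ AB  (constrained at step 1)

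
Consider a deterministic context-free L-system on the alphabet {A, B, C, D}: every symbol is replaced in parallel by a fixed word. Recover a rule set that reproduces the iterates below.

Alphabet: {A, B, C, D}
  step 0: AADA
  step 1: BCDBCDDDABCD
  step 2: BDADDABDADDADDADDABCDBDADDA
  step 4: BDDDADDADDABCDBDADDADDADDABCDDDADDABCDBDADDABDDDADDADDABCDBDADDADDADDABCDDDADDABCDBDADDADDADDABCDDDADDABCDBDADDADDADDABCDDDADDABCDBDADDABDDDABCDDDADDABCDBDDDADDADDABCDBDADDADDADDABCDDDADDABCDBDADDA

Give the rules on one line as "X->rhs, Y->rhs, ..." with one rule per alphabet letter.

  step 1 ⇒ step 2: BCDBCDDDABCD ⇒ BD·A·DDA·BD·A·DDA·DDA·DDA·BCD·BD·A·DDA
    A ↦ BCD
    B ↦ BD
    C ↦ A
    D ↦ DDA

A->BCD, B->BD, C->A, D->DDA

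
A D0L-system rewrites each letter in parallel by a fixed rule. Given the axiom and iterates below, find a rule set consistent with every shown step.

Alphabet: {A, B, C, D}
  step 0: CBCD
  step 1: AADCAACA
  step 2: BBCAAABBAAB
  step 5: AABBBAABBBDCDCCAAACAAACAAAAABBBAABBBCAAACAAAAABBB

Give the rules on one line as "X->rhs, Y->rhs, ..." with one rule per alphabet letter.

A->B, B->DC, C->AA, D->CA

  step 1 ⇒ step 2: AADCAACA ⇒ B·B·CA·AA·B·B·AA·B
    A ↦ B
    C ↦ AA
    D ↦ CA
  step 0 ⇒ step 1: CBCD ⇒ AA·DC·AA·CA
    B ↦ DC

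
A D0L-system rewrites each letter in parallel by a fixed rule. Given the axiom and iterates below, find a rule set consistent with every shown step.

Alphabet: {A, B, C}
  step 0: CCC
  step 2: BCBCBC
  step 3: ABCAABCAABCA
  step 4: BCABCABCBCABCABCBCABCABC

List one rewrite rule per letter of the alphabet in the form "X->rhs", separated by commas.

  step 3 ⇒ step 4: ABCAABCAABCA ⇒ BC·ABC·A·BC·BC·ABC·A·BC·BC·ABC·A·BC
    A ↦ BC
    B ↦ ABC
    C ↦ A

A->BC, B->ABC, C->A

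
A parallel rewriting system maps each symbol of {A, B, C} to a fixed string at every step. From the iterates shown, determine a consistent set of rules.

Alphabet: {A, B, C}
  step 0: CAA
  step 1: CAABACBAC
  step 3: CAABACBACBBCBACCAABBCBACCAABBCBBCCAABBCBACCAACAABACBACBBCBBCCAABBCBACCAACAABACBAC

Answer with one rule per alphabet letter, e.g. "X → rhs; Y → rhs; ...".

A->BAC, B->BBC, C->CAA

  step 0 ⇒ step 1: CAA ⇒ CAA·BAC·BAC
    A ↦ BAC
    C ↦ CAA
    B ↦ BBC  (constrained at step 1)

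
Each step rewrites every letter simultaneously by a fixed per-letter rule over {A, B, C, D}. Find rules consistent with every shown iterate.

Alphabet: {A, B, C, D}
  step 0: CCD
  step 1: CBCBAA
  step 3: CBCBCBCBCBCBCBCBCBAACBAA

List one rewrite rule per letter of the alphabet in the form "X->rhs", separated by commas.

  step 0 ⇒ step 1: CCD ⇒ CB·CB·AA
    C ↦ CB
    D ↦ AA
    A ↦ BD  (constrained at step 1)
    B ↦ CB  (constrained at step 1)

A->BD, B->CB, C->CB, D->AA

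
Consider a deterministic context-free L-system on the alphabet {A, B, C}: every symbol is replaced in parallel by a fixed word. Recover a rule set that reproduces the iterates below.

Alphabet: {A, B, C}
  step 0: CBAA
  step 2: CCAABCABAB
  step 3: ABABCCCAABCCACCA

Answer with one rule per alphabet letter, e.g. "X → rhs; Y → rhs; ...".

A->C, B->CA, C->AB

  step 2 ⇒ step 3: CCAABCABAB ⇒ AB·AB·C·C·CA·AB·C·CA·C·CA
    A ↦ C
    B ↦ CA
    C ↦ AB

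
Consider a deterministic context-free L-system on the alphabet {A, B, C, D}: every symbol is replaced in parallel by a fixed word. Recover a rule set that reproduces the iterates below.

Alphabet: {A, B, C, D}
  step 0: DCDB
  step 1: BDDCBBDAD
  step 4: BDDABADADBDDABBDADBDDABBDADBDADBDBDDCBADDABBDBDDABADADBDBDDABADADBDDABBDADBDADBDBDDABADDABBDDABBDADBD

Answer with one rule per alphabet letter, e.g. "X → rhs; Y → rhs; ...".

A->DAB, B->AD, C->DCB, D->BD

  step 0 ⇒ step 1: DCDB ⇒ BD·DCB·BD·AD
    B ↦ AD
    C ↦ DCB
    D ↦ BD
    A ↦ DAB  (constrained at step 1)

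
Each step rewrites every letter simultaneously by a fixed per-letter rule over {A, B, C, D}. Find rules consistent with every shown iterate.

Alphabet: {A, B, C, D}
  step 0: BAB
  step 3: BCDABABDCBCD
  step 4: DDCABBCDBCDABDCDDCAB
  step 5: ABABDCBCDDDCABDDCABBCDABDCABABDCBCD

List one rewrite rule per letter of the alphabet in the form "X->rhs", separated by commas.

  step 4 ⇒ step 5: DDCABBCDBCDABDCDDCAB ⇒ AB·AB·DC·BC·D·D·DC·AB·D·DC·AB·BC·D·AB·DC·AB·AB·DC·BC·D
    A ↦ BC
    B ↦ D
    C ↦ DC
    D ↦ AB

A->BC, B->D, C->DC, D->AB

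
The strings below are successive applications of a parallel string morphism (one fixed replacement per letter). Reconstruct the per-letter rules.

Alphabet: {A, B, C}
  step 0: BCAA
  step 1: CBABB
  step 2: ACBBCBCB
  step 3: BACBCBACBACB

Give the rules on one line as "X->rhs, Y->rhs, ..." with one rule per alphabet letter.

  step 2 ⇒ step 3: ACBBCBCB ⇒ B·A·CB·CB·A·CB·A·CB
    A ↦ B
    B ↦ CB
    C ↦ A

A->B, B->CB, C->A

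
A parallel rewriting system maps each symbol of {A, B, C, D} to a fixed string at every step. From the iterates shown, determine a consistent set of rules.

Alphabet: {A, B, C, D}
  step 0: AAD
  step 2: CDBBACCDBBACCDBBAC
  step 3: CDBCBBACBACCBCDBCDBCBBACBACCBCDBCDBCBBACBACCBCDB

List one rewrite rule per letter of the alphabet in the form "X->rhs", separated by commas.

A->CB, B->BAC, C->CDB, D->CB

  step 2 ⇒ step 3: CDBBACCDBBACCDBBAC ⇒ CDB·CB·BAC·BAC·CB·CDB·CDB·CB·BAC·BAC·CB·CDB·CDB·CB·BAC·BAC·CB·CDB
    A ↦ CB
    B ↦ BAC
    C ↦ CDB
    D ↦ CB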